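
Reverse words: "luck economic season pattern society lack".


Original: "luck economic season pattern society lack"
Words (1..n): luck | economic | season | pattern | society | lack
Reversed (n..1): lack | society | pattern | season | economic | luck
Result = "lack society pattern season economic luck"


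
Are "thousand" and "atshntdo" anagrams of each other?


Word 1: "thousand" → sorted: adhnostu
Word 2: "atshntdo" → sorted: adhnostt
Same letters? adhnostu != adhnostt
Anagram = No


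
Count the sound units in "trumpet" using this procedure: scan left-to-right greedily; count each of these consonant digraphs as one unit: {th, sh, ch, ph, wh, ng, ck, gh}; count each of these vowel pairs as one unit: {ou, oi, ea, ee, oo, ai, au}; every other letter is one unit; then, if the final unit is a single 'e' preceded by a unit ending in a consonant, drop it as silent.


Word: "trumpet" (7 letters)
Left-to-right scan:
  (1) 't' (letter)
  (2) 'r' (letter)
  (3) 'u' (letter)
  (4) 'm' (letter)
  (5) 'p' (letter)
  (6) 'e' (letter)
  (7) 't' (letter)
Units from scan: 7
Sound units = 7 units


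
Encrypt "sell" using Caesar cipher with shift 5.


Word: "sell"
Shift: 5
Each letter → (letter + shift) mod 26:
  's' (18) + 5 = 23 → 'x'
  'e' (4) + 5 = 9 → 'j'
  'l' (11) + 5 = 16 → 'q'
  'l' (11) + 5 = 16 → 'q'
Result = "xjqq"


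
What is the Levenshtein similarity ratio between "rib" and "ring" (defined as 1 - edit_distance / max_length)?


Word 1: "rib" (length 3)
Word 2: "ring" (length 4)
One optimal edit sequence:
  1. keep 'r'
  2. keep 'i'
  3. insert 'n'  (+1)
  4. substitute 'b' -> 'g'  (+1)
Edit distance = 2
Max length = max(3, 4) = 4
Similarity = 1 - 2/4
= 0.5000


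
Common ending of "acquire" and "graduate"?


Word 1: "acquire"
Word 2: "graduate"
Comparing from end:
  Pos -1: 'e' == 'e'
  Pos -2: 'r' != 't' (stop)
LCS = "e" (length 1)


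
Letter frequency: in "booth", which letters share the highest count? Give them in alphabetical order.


Word: "booth"
Letter counts:
  'b': 1
  'h': 1
  'o': 2
  't': 1
Maximum count = 2
Most frequent = 'o' (2 times each)


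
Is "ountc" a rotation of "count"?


Word: "count", Candidate: "ountc"
Method: check if candidate is substring of word+word
"countcount" contains "ountc"? Yes
Is rotation = Yes


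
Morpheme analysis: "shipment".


Word: "shipment"
Morphemes: ship | -ment
Each morpheme carries meaning
= 2 morphemes


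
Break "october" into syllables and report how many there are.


Word: "october"
Syllable breakdown: oc / to / ber
Counting: 3 parts
= 3 syllables


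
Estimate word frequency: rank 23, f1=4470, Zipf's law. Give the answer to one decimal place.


Zipf's law: f(r) = f(1) / r
f(1) = 4470
f(23) = 4470 / 23
= 194.3 occurrences


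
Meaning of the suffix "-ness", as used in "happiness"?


Suffix: -ness
As in: happiness -> happy + -ness, with a spelling change
Meaning = state of being


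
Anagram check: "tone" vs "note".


Word 1: "tone" → sorted: enot
Word 2: "note" → sorted: enot
Same letters? enot == enot
Anagram = Yes


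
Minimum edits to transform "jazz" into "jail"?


Word 1: "jazz" (length 4)
Word 2: "jail" (length 4)
One optimal edit sequence (insert/delete/substitute each cost 1):
  1. keep 'j'
  2. keep 'a'
  3. substitute 'z' -> 'i'  (+1)
  4. substitute 'z' -> 'l'  (+1)
Total edit operations: 2
Edit distance = 2


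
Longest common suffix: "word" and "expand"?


Word 1: "word"
Word 2: "expand"
Comparing from end:
  Pos -1: 'd' == 'd'
  Pos -2: 'r' != 'n' (stop)
LCS = "d" (length 1)


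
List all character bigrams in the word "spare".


Word: "spare" (length 5)
Number of bigrams = 5 - 2 + 1 = 4
  Position 0: "sp"
  Position 1: "pa"
  Position 2: "ar"
  Position 3: "re"
Bigrams = "sp", "pa", "ar", "re"


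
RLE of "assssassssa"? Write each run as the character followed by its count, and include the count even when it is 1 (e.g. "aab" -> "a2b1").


String: "assssassssa"
Scanning for consecutive runs:
  'a' x 1
  's' x 4
  'a' x 1
  's' x 4
  'a' x 1
RLE = "a1s4a1s4a1"


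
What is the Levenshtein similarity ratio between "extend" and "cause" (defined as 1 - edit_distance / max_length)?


Word 1: "extend" (length 6)
Word 2: "cause" (length 5)
One optimal edit sequence:
  1. delete 'e'  (+1)
  2. substitute 'x' -> 'c'  (+1)
  3. substitute 't' -> 'a'  (+1)
  4. substitute 'e' -> 'u'  (+1)
  5. substitute 'n' -> 's'  (+1)
  6. substitute 'd' -> 'e'  (+1)
Edit distance = 6
Max length = max(6, 5) = 6
Similarity = 1 - 6/6
= 0.0000


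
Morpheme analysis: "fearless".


Word: "fearless"
Morphemes: fear / -less
Each morpheme carries meaning
= 2 morphemes


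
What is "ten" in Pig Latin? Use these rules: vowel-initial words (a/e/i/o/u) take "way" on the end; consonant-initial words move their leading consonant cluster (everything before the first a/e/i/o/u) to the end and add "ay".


Word: "ten"
Starts with consonant(s) → move to end, add 'ay'
Consonant cluster: "t"
Pig Latin = "entay"


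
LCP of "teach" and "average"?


Word 1: "teach"
Word 2: "average"
Comparing from start:
  Pos 0: 't' != 'a' (stop)
LCP = "" (length 0)


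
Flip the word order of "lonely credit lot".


Original: "lonely credit lot"
Words (1..n): lonely | credit | lot
Reversed (n..1): lot | credit | lonely
Result = "lot credit lonely"


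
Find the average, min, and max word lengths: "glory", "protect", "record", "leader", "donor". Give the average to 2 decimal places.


Lengths: "glory"=5, "protect"=7, "record"=6, "leader"=6, "donor"=5
Sum = 29, Count = 5
Average = 29/5 = 5.80
= avg=5.80, min=5, max=7


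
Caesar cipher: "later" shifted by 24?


Word: "later"
Shift: 24
Each letter → (letter + shift) mod 26:
  'l' (11) + 24 = 9 → 'j'
  'a' (0) + 24 = 24 → 'y'
  't' (19) + 24 = 17 → 'r'
  'e' (4) + 24 = 2 → 'c'
  'r' (17) + 24 = 15 → 'p'
Result = "jyrcp"


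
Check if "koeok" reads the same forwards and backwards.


Word: "koeok"
Reversed: "koeok"
Forward == Backward? koeok == koeok
Palindrome = Yes


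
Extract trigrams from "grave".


Word: "grave" (length 5)
Number of trigrams = 5 - 3 + 1 = 3
  Position 0: "gra"
  Position 1: "rav"
  Position 2: "ave"
Trigrams = "gra", "rav", "ave"


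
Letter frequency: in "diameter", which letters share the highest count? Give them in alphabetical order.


Word: "diameter"
Letter counts:
  'a': 1
  'd': 1
  'e': 2
  'i': 1
  'm': 1
  'r': 1
  't': 1
Maximum count = 2
Most frequent = 'e' (2 times each)


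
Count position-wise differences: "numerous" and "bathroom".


Comparing character by character (same length = 8):
  Pos 0: 'n' vs 'b' !=
  Pos 1: 'u' vs 'a' !=
  Pos 2: 'm' vs 't' !=
  Pos 3: 'e' vs 'h' !=
  Pos 4: 'r' vs 'r' =
  Pos 5: 'o' vs 'o' =
  Pos 6: 'u' vs 'o' !=
  Pos 7: 's' vs 'm' !=
Hamming distance = 6


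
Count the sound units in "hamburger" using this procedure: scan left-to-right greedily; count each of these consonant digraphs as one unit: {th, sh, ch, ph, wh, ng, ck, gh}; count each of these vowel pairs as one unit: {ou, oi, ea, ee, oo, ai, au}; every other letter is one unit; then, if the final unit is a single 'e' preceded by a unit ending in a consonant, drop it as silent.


Word: "hamburger" (9 letters)
Left-to-right scan:
  [1] 'h' (letter)
  [2] 'a' (letter)
  [3] 'm' (letter)
  [4] 'b' (letter)
  [5] 'u' (letter)
  [6] 'r' (letter)
  [7] 'g' (letter)
  [8] 'e' (letter)
  [9] 'r' (letter)
Units from scan: 9
Sound units = 9 units


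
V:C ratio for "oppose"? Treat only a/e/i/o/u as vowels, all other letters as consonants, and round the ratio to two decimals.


Word: "oppose"
Vowels (a,e,i,o,u): 3
Consonants: 3
Ratio = 3/3
= 1.00


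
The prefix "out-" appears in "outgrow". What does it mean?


Prefix: out-
Example: outgrow = out- + grow
Meaning = surpass


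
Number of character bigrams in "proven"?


Word: "proven" (length 6)
Number of 2-grams = length - 2 + 1 = 6 - 2 + 1
= 5


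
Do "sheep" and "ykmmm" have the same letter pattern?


Pattern of "sheep": [0, 1, 2, 2, 3]
Pattern of "ykmmm": [0, 1, 2, 2, 2]
Patterns do not match
Same pattern = No


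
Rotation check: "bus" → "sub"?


Word: "bus", Candidate: "sub"
Method: check if candidate is substring of word+word
"busbus" contains "sub"? No
Is rotation = No


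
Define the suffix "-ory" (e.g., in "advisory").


Suffix: -ory
As in: advisory -> advise + -ory, with a spelling change
Meaning = relating to / place for


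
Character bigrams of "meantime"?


Word: "meantime" (length 8)
Number of bigrams = 8 - 2 + 1 = 7
  Position 0: "me"
  Position 1: "ea"
  Position 2: "an"
  Position 3: "nt"
  Position 4: "ti"
  Position 5: "im"
  Position 6: "me"
Bigrams = "me", "ea", "an", "nt", "ti", "im", "me"


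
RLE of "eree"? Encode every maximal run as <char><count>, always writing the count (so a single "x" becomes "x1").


String: "eree"
Scanning for consecutive runs:
  'e' x 1
  'r' x 1
  'e' x 2
RLE = "e1r1e2"


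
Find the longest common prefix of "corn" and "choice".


Word 1: "corn"
Word 2: "choice"
Comparing from start:
  Pos 0: 'c' == 'c'
  Pos 1: 'o' != 'h' (stop)
LCP = "c" (length 1)


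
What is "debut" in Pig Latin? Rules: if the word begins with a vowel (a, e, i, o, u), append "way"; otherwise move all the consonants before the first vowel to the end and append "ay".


Word: "debut"
Starts with consonant(s) → move to end, add 'ay'
Consonant cluster: "d"
Pig Latin = "ebutday"


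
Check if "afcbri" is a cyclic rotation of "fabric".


Word: "fabric", Candidate: "afcbri"
Method: check if candidate is substring of word+word
"fabricfabric" contains "afcbri"? No
Is rotation = No


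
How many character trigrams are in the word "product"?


Word: "product" (length 7)
Number of 3-grams = length - 3 + 1 = 7 - 3 + 1
= 5


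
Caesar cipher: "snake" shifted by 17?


Word: "snake"
Shift: 17
Each letter → (letter + shift) mod 26:
  's' (18) + 17 = 9 → 'j'
  'n' (13) + 17 = 4 → 'e'
  'a' (0) + 17 = 17 → 'r'
  'k' (10) + 17 = 1 → 'b'
  'e' (4) + 17 = 21 → 'v'
Result = "jerbv"


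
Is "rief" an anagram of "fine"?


Word 1: "fine" → sorted: efin
Word 2: "rief" → sorted: efir
Same letters? efin != efir
Anagram = No


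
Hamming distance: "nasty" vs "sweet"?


Comparing character by character (same length = 5):
  Pos 0: 'n' vs 's' !=
  Pos 1: 'a' vs 'w' !=
  Pos 2: 's' vs 'e' !=
  Pos 3: 't' vs 'e' !=
  Pos 4: 'y' vs 't' !=
Hamming distance = 5


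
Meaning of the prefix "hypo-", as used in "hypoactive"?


Prefix: hypo-
Example: hypoactive (hypo- + active)
Meaning = under / below normal


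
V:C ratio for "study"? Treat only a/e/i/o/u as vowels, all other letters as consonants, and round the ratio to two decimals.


Word: "study"
Vowels (a,e,i,o,u): 1
Consonants: 4
Ratio = 1/4
= 0.25


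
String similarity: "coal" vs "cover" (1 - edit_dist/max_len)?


Word 1: "coal" (length 4)
Word 2: "cover" (length 5)
One optimal edit sequence:
  1. keep 'c'
  2. keep 'o'
  3. insert 'v'  (+1)
  4. substitute 'a' -> 'e'  (+1)
  5. substitute 'l' -> 'r'  (+1)
Edit distance = 3
Max length = max(4, 5) = 5
Similarity = 1 - 3/5
= 0.4000


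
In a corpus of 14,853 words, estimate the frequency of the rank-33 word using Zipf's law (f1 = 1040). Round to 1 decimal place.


Zipf's law: f(r) = f(1) / r
f(1) = 1040
f(33) = 1040 / 33
= 31.5 occurrences


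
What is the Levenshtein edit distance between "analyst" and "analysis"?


Word 1: "analyst" (length 7)
Word 2: "analysis" (length 8)
One optimal edit sequence (insert/delete/substitute each cost 1):
  1. keep 'a'
  2. keep 'n'
  3. keep 'a'
  4. keep 'l'
  5. keep 'y'
  6. keep 's'
  7. insert 'i'  (+1)
  8. substitute 't' -> 's'  (+1)
Total edit operations: 2
Edit distance = 2


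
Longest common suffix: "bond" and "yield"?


Word 1: "bond"
Word 2: "yield"
Comparing from end:
  Pos -1: 'd' == 'd'
  Pos -2: 'n' != 'l' (stop)
LCS = "d" (length 1)


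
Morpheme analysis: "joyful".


Word: "joyful"
Morphemes: joy | -ful
Each morpheme carries meaning
= 2 morphemes


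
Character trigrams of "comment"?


Word: "comment" (length 7)
Number of trigrams = 7 - 3 + 1 = 5
  Position 0: "com"
  Position 1: "omm"
  Position 2: "mme"
  Position 3: "men"
  Position 4: "ent"
Trigrams = "com", "omm", "mme", "men", "ent"


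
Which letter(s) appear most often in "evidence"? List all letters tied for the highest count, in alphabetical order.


Word: "evidence"
Letter counts:
  'c': 1
  'd': 1
  'e': 3
  'i': 1
  'n': 1
  'v': 1
Maximum count = 3
Most frequent = 'e' (3 times each)


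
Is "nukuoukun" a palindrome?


Word: "nukuoukun"
Reversed: "nukuoukun"
Forward == Backward? nukuoukun == nukuoukun
Palindrome = Yes


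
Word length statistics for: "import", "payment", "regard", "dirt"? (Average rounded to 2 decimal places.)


Lengths: "import"=6, "payment"=7, "regard"=6, "dirt"=4
Sum = 23, Count = 4
Average = 23/4 = 5.75
= avg=5.75, min=4, max=7


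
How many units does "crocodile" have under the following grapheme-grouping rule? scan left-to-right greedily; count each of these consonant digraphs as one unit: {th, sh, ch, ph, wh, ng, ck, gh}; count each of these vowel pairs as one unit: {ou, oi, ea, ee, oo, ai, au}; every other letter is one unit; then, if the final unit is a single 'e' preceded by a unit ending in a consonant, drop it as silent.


Word: "crocodile" (9 letters)
Left-to-right scan:
  1. 'c' (letter)
  2. 'r' (letter)
  3. 'o' (letter)
  4. 'c' (letter)
  5. 'o' (letter)
  6. 'd' (letter)
  7. 'i' (letter)
  8. 'l' (letter)
  9. 'e' (letter)
Units from scan: 9
Final unit is 'e' after a consonant -> drop as silent (-1)
Sound units = 8 units


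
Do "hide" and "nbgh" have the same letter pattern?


Pattern of "hide": [0, 1, 2, 3]
Pattern of "nbgh": [0, 1, 2, 3]
Patterns match
Same pattern = Yes


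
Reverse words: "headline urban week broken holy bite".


Original: "headline urban week broken holy bite"
Words (1..n): headline | urban | week | broken | holy | bite
Reversed (n..1): bite | holy | broken | week | urban | headline
Result = "bite holy broken week urban headline"


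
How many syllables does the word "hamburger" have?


Word: "hamburger"
Syllable breakdown: ham · bur · ger
Counting: 3 parts
= 3 syllables


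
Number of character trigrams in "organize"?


Word: "organize" (length 8)
Number of 3-grams = length - 3 + 1 = 8 - 3 + 1
= 6


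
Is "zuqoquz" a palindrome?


Word: "zuqoquz"
Reversed: "zuqoquz"
Forward == Backward? zuqoquz == zuqoquz
Palindrome = Yes


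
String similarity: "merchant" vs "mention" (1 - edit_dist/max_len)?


Word 1: "merchant" (length 8)
Word 2: "mention" (length 7)
One optimal edit sequence:
  1. keep 'm'
  2. keep 'e'
  3. substitute 'r' -> 'n'  (+1)
  4. substitute 'c' -> 't'  (+1)
  5. substitute 'h' -> 'i'  (+1)
  6. substitute 'a' -> 'o'  (+1)
  7. keep 'n'
  8. delete 't'  (+1)
Edit distance = 5
Max length = max(8, 7) = 8
Similarity = 1 - 5/8
= 0.3750


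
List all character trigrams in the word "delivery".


Word: "delivery" (length 8)
Number of trigrams = 8 - 3 + 1 = 6
  Position 0: "del"
  Position 1: "eli"
  Position 2: "liv"
  Position 3: "ive"
  Position 4: "ver"
  Position 5: "ery"
Trigrams = "del", "eli", "liv", "ive", "ver", "ery"


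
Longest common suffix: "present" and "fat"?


Word 1: "present"
Word 2: "fat"
Comparing from end:
  Pos -1: 't' == 't'
  Pos -2: 'n' != 'a' (stop)
LCS = "t" (length 1)


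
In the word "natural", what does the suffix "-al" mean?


Suffix: -al
As in: natural -> nature + -al, with a spelling change
Meaning = relating to


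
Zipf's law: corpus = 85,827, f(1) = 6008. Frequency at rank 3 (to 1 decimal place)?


Zipf's law: f(r) = f(1) / r
f(1) = 6008
f(3) = 6008 / 3
= 2002.7 occurrences


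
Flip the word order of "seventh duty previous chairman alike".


Original: "seventh duty previous chairman alike"
Words (1..n): seventh | duty | previous | chairman | alike
Reversed (n..1): alike | chairman | previous | duty | seventh
Result = "alike chairman previous duty seventh"


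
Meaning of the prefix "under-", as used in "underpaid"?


Prefix: under-
Example: underpaid = under- + paid
Meaning = insufficient


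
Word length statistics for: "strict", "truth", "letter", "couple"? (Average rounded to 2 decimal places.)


Lengths: "strict"=6, "truth"=5, "letter"=6, "couple"=6
Sum = 23, Count = 4
Average = 23/4 = 5.75
= avg=5.75, min=5, max=6


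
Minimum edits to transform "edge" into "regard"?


Word 1: "edge" (length 4)
Word 2: "regard" (length 6)
One optimal edit sequence (insert/delete/substitute each cost 1):
  1. insert 'r'  (+1)
  2. keep 'e'
  3. insert 'g'  (+1)
  4. substitute 'd' -> 'a'  (+1)
  5. substitute 'g' -> 'r'  (+1)
  6. substitute 'e' -> 'd'  (+1)
Total edit operations: 5
Edit distance = 5


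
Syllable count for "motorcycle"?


Word: "motorcycle"
Syllable breakdown: mo-tor-cy-cle
Counting: 4 parts
= 4 syllables


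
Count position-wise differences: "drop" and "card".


Comparing character by character (same length = 4):
  Pos 0: 'd' vs 'c' !=
  Pos 1: 'r' vs 'a' !=
  Pos 2: 'o' vs 'r' !=
  Pos 3: 'p' vs 'd' !=
Hamming distance = 4


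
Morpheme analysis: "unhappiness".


Word: "unhappiness"
Morphemes: un- | happi | -ness
Each morpheme carries meaning
= 3 morphemes


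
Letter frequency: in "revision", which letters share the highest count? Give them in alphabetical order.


Word: "revision"
Letter counts:
  'e': 1
  'i': 2
  'n': 1
  'o': 1
  'r': 1
  's': 1
  'v': 1
Maximum count = 2
Most frequent = 'i' (2 times each)


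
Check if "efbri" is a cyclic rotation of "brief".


Word: "brief", Candidate: "efbri"
Method: check if candidate is substring of word+word
"briefbrief" contains "efbri"? Yes
Is rotation = Yes


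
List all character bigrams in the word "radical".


Word: "radical" (length 7)
Number of bigrams = 7 - 2 + 1 = 6
  Position 0: "ra"
  Position 1: "ad"
  Position 2: "di"
  Position 3: "ic"
  Position 4: "ca"
  Position 5: "al"
Bigrams = "ra", "ad", "di", "ic", "ca", "al"


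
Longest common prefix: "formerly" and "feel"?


Word 1: "formerly"
Word 2: "feel"
Comparing from start:
  Pos 0: 'f' == 'f'
  Pos 1: 'o' != 'e' (stop)
LCP = "f" (length 1)


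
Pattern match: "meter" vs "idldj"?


Pattern of "meter": [0, 1, 2, 1, 3]
Pattern of "idldj": [0, 1, 2, 1, 3]
Patterns match
Same pattern = Yes


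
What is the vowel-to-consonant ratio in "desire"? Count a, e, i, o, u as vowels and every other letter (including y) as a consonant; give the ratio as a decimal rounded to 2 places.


Word: "desire"
Vowels (a,e,i,o,u): 3
Consonants: 3
Ratio = 3/3
= 1.00


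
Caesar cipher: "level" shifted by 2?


Word: "level"
Shift: 2
Each letter → (letter + shift) mod 26:
  'l' (11) + 2 = 13 → 'n'
  'e' (4) + 2 = 6 → 'g'
  'v' (21) + 2 = 23 → 'x'
  'e' (4) + 2 = 6 → 'g'
  'l' (11) + 2 = 13 → 'n'
Result = "ngxgn"


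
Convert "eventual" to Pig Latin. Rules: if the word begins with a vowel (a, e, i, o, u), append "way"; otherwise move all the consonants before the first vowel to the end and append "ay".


Word: "eventual"
Starts with vowel → add 'way'
Pig Latin = "eventualway"


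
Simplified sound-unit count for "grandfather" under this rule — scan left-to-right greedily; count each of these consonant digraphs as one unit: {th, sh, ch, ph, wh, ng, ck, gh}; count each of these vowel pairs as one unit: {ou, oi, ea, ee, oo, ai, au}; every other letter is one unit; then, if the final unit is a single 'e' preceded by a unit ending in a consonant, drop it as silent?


Word: "grandfather" (11 letters)
Left-to-right scan:
  [1] 'g' (letter)
  [2] 'r' (letter)
  [3] 'a' (letter)
  [4] 'n' (letter)
  [5] 'd' (letter)
  [6] 'f' (letter)
  [7] 'a' (letter)
  [8] 'th' (digraph)
  [9] 'e' (letter)
  [10] 'r' (letter)
Units from scan: 10
Sound units = 10 units


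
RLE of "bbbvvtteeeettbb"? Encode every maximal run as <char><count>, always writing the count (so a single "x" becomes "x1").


String: "bbbvvtteeeettbb"
Scanning for consecutive runs:
  'b' x 3
  'v' x 2
  't' x 2
  'e' x 4
  't' x 2
  'b' x 2
RLE = "b3v2t2e4t2b2"


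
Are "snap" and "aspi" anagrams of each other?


Word 1: "snap" → sorted: anps
Word 2: "aspi" → sorted: aips
Same letters? anps != aips
Anagram = No


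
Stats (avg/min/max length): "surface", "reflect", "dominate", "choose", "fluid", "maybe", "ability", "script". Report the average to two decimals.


Lengths: "surface"=7, "reflect"=7, "dominate"=8, "choose"=6, "fluid"=5, "maybe"=5, "ability"=7, "script"=6
Sum = 51, Count = 8
Average = 51/8 = 6.38
= avg=6.38, min=5, max=8


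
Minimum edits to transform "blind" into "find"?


Word 1: "blind" (length 5)
Word 2: "find" (length 4)
One optimal edit sequence (insert/delete/substitute each cost 1):
  1. delete 'b'  (+1)
  2. substitute 'l' -> 'f'  (+1)
  3. keep 'i'
  4. keep 'n'
  5. keep 'd'
Total edit operations: 2
Edit distance = 2


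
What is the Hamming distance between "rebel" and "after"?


Comparing character by character (same length = 5):
  Pos 0: 'r' vs 'a' !=
  Pos 1: 'e' vs 'f' !=
  Pos 2: 'b' vs 't' !=
  Pos 3: 'e' vs 'e' =
  Pos 4: 'l' vs 'r' !=
Hamming distance = 4


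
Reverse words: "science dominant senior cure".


Original: "science dominant senior cure"
Words (1..n): science | dominant | senior | cure
Reversed (n..1): cure | senior | dominant | science
Result = "cure senior dominant science"


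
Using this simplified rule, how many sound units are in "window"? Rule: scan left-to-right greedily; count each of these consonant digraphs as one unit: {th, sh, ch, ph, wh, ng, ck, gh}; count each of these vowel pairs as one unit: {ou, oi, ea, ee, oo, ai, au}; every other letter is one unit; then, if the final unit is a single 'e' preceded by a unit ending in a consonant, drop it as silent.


Word: "window" (6 letters)
Left-to-right scan:
  [1] 'w' (letter)
  [2] 'i' (letter)
  [3] 'n' (letter)
  [4] 'd' (letter)
  [5] 'o' (letter)
  [6] 'w' (letter)
Units from scan: 6
Sound units = 6 units


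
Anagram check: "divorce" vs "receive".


Word 1: "divorce" → sorted: cdeiorv
Word 2: "receive" → sorted: ceeeirv
Same letters? cdeiorv != ceeeirv
Anagram = No


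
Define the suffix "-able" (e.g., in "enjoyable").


Suffix: -able
Example: enjoyable = enjoy + -able
Meaning = capable of


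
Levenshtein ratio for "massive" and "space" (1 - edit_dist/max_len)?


Word 1: "massive" (length 7)
Word 2: "space" (length 5)
One optimal edit sequence:
  1. delete 'm'  (+1)
  2. delete 'a'  (+1)
  3. keep 's'
  4. substitute 's' -> 'p'  (+1)
  5. substitute 'i' -> 'a'  (+1)
  6. substitute 'v' -> 'c'  (+1)
  7. keep 'e'
Edit distance = 5
Max length = max(7, 5) = 7
Similarity = 1 - 5/7
= 0.2857


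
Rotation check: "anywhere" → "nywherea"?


Word: "anywhere", Candidate: "nywherea"
Method: check if candidate is substring of word+word
"anywhereanywhere" contains "nywherea"? Yes
Is rotation = Yes


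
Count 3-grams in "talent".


Word: "talent" (length 6)
Number of 3-grams = length - 3 + 1 = 6 - 3 + 1
= 4


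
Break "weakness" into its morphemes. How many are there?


Word: "weakness"
Morphemes: weak / -ness
Each morpheme carries meaning
= 2 morphemes


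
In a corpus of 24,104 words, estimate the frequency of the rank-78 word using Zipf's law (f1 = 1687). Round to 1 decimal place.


Zipf's law: f(r) = f(1) / r
f(1) = 1687
f(78) = 1687 / 78
= 21.6 occurrences


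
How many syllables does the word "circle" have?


Word: "circle"
Syllable breakdown: cir · cle
Counting: 2 parts
= 2 syllables


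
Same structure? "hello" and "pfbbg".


Pattern of "hello": [0, 1, 2, 2, 3]
Pattern of "pfbbg": [0, 1, 2, 2, 3]
Patterns match
Same pattern = Yes


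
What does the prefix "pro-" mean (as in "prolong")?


Prefix: pro-
As in: prolong -> pro- + long
Meaning = forward / in favor of


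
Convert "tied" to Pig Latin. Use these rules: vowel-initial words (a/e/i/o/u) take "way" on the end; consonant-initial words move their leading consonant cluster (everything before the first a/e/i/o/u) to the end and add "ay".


Word: "tied"
Starts with consonant(s) → move to end, add 'ay'
Consonant cluster: "t"
Pig Latin = "iedtay"


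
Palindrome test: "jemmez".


Word: "jemmez"
Reversed: "zemmej"
Forward == Backward? jemmez != zemmej
Palindrome = No


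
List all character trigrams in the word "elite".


Word: "elite" (length 5)
Number of trigrams = 5 - 3 + 1 = 3
  Position 0: "eli"
  Position 1: "lit"
  Position 2: "ite"
Trigrams = "eli", "lit", "ite"


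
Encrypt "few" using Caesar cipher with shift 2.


Word: "few"
Shift: 2
Each letter → (letter + shift) mod 26:
  'f' (5) + 2 = 7 → 'h'
  'e' (4) + 2 = 6 → 'g'
  'w' (22) + 2 = 24 → 'y'
Result = "hgy"


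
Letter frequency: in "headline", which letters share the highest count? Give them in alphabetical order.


Word: "headline"
Letter counts:
  'a': 1
  'd': 1
  'e': 2
  'h': 1
  'i': 1
  'l': 1
  'n': 1
Maximum count = 2
Most frequent = 'e' (2 times each)


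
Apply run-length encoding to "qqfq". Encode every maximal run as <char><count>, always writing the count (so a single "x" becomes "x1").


String: "qqfq"
Scanning for consecutive runs:
  'q' x 2
  'f' x 1
  'q' x 1
RLE = "q2f1q1"


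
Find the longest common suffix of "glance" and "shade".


Word 1: "glance"
Word 2: "shade"
Comparing from end:
  Pos -1: 'e' == 'e'
  Pos -2: 'c' != 'd' (stop)
LCS = "e" (length 1)


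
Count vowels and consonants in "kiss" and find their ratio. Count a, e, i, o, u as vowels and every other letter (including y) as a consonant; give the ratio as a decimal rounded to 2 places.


Word: "kiss"
Vowels (a,e,i,o,u): 1
Consonants: 3
Ratio = 1/3
= 0.33


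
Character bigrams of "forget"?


Word: "forget" (length 6)
Number of bigrams = 6 - 2 + 1 = 5
  Position 0: "fo"
  Position 1: "or"
  Position 2: "rg"
  Position 3: "ge"
  Position 4: "et"
Bigrams = "fo", "or", "rg", "ge", "et"


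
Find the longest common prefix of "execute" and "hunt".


Word 1: "execute"
Word 2: "hunt"
Comparing from start:
  Pos 0: 'e' != 'h' (stop)
LCP = "" (length 0)


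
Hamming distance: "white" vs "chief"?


Comparing character by character (same length = 5):
  Pos 0: 'w' vs 'c' !=
  Pos 1: 'h' vs 'h' =
  Pos 2: 'i' vs 'i' =
  Pos 3: 't' vs 'e' !=
  Pos 4: 'e' vs 'f' !=
Hamming distance = 3


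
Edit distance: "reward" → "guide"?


Word 1: "reward" (length 6)
Word 2: "guide" (length 5)
One optimal edit sequence (insert/delete/substitute each cost 1):
  1. delete 'r'  (+1)
  2. substitute 'e' -> 'g'  (+1)
  3. substitute 'w' -> 'u'  (+1)
  4. substitute 'a' -> 'i'  (+1)
  5. substitute 'r' -> 'd'  (+1)
  6. substitute 'd' -> 'e'  (+1)
Total edit operations: 6
Edit distance = 6


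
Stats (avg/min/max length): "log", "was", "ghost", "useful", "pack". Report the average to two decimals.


Lengths: "log"=3, "was"=3, "ghost"=5, "useful"=6, "pack"=4
Sum = 21, Count = 5
Average = 21/5 = 4.20
= avg=4.20, min=3, max=6


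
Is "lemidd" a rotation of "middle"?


Word: "middle", Candidate: "lemidd"
Method: check if candidate is substring of word+word
"middlemiddle" contains "lemidd"? Yes
Is rotation = Yes


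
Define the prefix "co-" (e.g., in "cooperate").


Prefix: co-
As in: cooperate -> co- + operate
Meaning = together


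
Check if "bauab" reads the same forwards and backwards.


Word: "bauab"
Reversed: "bauab"
Forward == Backward? bauab == bauab
Palindrome = Yes


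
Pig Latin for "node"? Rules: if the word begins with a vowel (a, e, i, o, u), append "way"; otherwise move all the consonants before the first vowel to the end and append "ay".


Word: "node"
Starts with consonant(s) → move to end, add 'ay'
Consonant cluster: "n"
Pig Latin = "odenay"


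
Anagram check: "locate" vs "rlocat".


Word 1: "locate" → sorted: acelot
Word 2: "rlocat" → sorted: aclort
Same letters? acelot != aclort
Anagram = No


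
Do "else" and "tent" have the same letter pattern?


Pattern of "else": [0, 1, 2, 0]
Pattern of "tent": [0, 1, 2, 0]
Patterns match
Same pattern = Yes


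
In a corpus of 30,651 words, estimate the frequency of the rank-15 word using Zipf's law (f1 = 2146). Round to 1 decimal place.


Zipf's law: f(r) = f(1) / r
f(1) = 2146
f(15) = 2146 / 15
= 143.1 occurrences


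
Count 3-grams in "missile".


Word: "missile" (length 7)
Number of 3-grams = length - 3 + 1 = 7 - 3 + 1
= 5


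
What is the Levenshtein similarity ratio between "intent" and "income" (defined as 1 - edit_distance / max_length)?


Word 1: "intent" (length 6)
Word 2: "income" (length 6)
One optimal edit sequence:
  1. keep 'i'
  2. keep 'n'
  3. substitute 't' -> 'c'  (+1)
  4. substitute 'e' -> 'o'  (+1)
  5. substitute 'n' -> 'm'  (+1)
  6. substitute 't' -> 'e'  (+1)
Edit distance = 4
Max length = max(6, 6) = 6
Similarity = 1 - 4/6
= 0.3333


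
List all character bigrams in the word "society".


Word: "society" (length 7)
Number of bigrams = 7 - 2 + 1 = 6
  Position 0: "so"
  Position 1: "oc"
  Position 2: "ci"
  Position 3: "ie"
  Position 4: "et"
  Position 5: "ty"
Bigrams = "so", "oc", "ci", "ie", "et", "ty"


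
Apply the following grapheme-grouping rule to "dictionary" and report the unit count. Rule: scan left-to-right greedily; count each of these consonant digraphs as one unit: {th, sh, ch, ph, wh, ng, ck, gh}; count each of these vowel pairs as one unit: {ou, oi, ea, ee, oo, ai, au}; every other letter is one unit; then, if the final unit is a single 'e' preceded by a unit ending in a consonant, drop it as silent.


Word: "dictionary" (10 letters)
Left-to-right scan:
  (1) 'd' (letter)
  (2) 'i' (letter)
  (3) 'c' (letter)
  (4) 't' (letter)
  (5) 'i' (letter)
  (6) 'o' (letter)
  (7) 'n' (letter)
  (8) 'a' (letter)
  (9) 'r' (letter)
  (10) 'y' (letter)
Units from scan: 10
Sound units = 10 units


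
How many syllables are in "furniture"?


Word: "furniture"
Syllable breakdown: fur / ni / ture
Counting: 3 parts
= 3 syllables


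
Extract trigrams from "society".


Word: "society" (length 7)
Number of trigrams = 7 - 3 + 1 = 5
  Position 0: "soc"
  Position 1: "oci"
  Position 2: "cie"
  Position 3: "iet"
  Position 4: "ety"
Trigrams = "soc", "oci", "cie", "iet", "ety"


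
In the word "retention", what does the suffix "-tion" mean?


Suffix: -tion
Example: retention (retain + -tion, with a spelling change)
Meaning = act or process


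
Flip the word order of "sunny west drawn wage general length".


Original: "sunny west drawn wage general length"
Words (1..n): sunny | west | drawn | wage | general | length
Reversed (n..1): length | general | wage | drawn | west | sunny
Result = "length general wage drawn west sunny"


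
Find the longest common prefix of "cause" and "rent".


Word 1: "cause"
Word 2: "rent"
Comparing from start:
  Pos 0: 'c' != 'r' (stop)
LCP = "" (length 0)


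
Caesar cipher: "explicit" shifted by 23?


Word: "explicit"
Shift: 23
Each letter → (letter + shift) mod 26:
  'e' (4) + 23 = 1 → 'b'
  'x' (23) + 23 = 20 → 'u'
  'p' (15) + 23 = 12 → 'm'
  'l' (11) + 23 = 8 → 'i'
  'i' (8) + 23 = 5 → 'f'
  'c' (2) + 23 = 25 → 'z'
  'i' (8) + 23 = 5 → 'f'
  't' (19) + 23 = 16 → 'q'
Result = "bumifzfq"


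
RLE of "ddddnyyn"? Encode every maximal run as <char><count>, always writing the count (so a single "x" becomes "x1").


String: "ddddnyyn"
Scanning for consecutive runs:
  'd' x 4
  'n' x 1
  'y' x 2
  'n' x 1
RLE = "d4n1y2n1"


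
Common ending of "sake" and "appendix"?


Word 1: "sake"
Word 2: "appendix"
Comparing from end:
  Pos -1: 'e' != 'x' (stop)
LCS = "" (length 0)


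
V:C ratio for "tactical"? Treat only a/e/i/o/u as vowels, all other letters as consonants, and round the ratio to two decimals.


Word: "tactical"
Vowels (a,e,i,o,u): 3
Consonants: 5
Ratio = 3/5
= 0.60


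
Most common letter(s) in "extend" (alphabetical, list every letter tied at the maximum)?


Word: "extend"
Letter counts:
  'd': 1
  'e': 2
  'n': 1
  't': 1
  'x': 1
Maximum count = 2
Most frequent = 'e' (2 times each)


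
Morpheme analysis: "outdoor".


Word: "outdoor"
Morphemes: out- + door
Each morpheme carries meaning
= 2 morphemes


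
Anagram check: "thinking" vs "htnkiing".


Word 1: "thinking" → sorted: ghiiknnt
Word 2: "htnkiing" → sorted: ghiiknnt
Same letters? ghiiknnt == ghiiknnt
Anagram = Yes


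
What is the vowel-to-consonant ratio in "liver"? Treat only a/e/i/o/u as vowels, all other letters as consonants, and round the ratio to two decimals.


Word: "liver"
Vowels (a,e,i,o,u): 2
Consonants: 3
Ratio = 2/3
= 0.67


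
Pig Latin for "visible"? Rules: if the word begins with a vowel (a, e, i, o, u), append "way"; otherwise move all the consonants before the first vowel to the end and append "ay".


Word: "visible"
Starts with consonant(s) → move to end, add 'ay'
Consonant cluster: "v"
Pig Latin = "isiblevay"


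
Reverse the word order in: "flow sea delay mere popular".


Original: "flow sea delay mere popular"
Words (1..n): flow | sea | delay | mere | popular
Reversed (n..1): popular | mere | delay | sea | flow
Result = "popular mere delay sea flow"


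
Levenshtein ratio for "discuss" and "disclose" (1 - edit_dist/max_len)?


Word 1: "discuss" (length 7)
Word 2: "disclose" (length 8)
One optimal edit sequence:
  1. keep 'd'
  2. keep 'i'
  3. keep 's'
  4. keep 'c'
  5. insert 'l'  (+1)
  6. substitute 'u' -> 'o'  (+1)
  7. keep 's'
  8. substitute 's' -> 'e'  (+1)
Edit distance = 3
Max length = max(7, 8) = 8
Similarity = 1 - 3/8
= 0.6250


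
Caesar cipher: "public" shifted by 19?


Word: "public"
Shift: 19
Each letter → (letter + shift) mod 26:
  'p' (15) + 19 = 8 → 'i'
  'u' (20) + 19 = 13 → 'n'
  'b' (1) + 19 = 20 → 'u'
  'l' (11) + 19 = 4 → 'e'
  'i' (8) + 19 = 1 → 'b'
  'c' (2) + 19 = 21 → 'v'
Result = "inuebv"


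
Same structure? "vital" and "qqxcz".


Pattern of "vital": [0, 1, 2, 3, 4]
Pattern of "qqxcz": [0, 0, 1, 2, 3]
Patterns do not match
Same pattern = No


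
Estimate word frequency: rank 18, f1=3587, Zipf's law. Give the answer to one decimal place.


Zipf's law: f(r) = f(1) / r
f(1) = 3587
f(18) = 3587 / 18
= 199.3 occurrences


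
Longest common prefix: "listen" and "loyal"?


Word 1: "listen"
Word 2: "loyal"
Comparing from start:
  Pos 0: 'l' == 'l'
  Pos 1: 'i' != 'o' (stop)
LCP = "l" (length 1)


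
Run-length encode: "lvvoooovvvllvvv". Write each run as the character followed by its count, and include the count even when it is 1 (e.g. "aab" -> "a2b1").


String: "lvvoooovvvllvvv"
Scanning for consecutive runs:
  'l' x 1
  'v' x 2
  'o' x 4
  'v' x 3
  'l' x 2
  'v' x 3
RLE = "l1v2o4v3l2v3"


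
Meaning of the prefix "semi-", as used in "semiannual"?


Prefix: semi-
As in: semiannual -> semi- + annual
Meaning = half


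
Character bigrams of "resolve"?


Word: "resolve" (length 7)
Number of bigrams = 7 - 2 + 1 = 6
  Position 0: "re"
  Position 1: "es"
  Position 2: "so"
  Position 3: "ol"
  Position 4: "lv"
  Position 5: "ve"
Bigrams = "re", "es", "so", "ol", "lv", "ve"


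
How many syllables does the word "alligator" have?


Word: "alligator"
Syllable breakdown: al | li | ga | tor
Counting: 4 parts
= 4 syllables


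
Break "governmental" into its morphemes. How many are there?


Word: "governmental"
Morphemes: govern + -ment + -al
Each morpheme carries meaning
= 3 morphemes


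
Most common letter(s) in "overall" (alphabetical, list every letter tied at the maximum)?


Word: "overall"
Letter counts:
  'a': 1
  'e': 1
  'l': 2
  'o': 1
  'r': 1
  'v': 1
Maximum count = 2
Most frequent = 'l' (2 times each)


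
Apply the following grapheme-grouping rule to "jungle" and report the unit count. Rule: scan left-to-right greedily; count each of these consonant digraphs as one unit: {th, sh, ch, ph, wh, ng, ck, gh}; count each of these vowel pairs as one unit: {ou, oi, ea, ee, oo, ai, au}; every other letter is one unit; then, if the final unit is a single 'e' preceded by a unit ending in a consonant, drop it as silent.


Word: "jungle" (6 letters)
Left-to-right scan:
  (1) 'j' (letter)
  (2) 'u' (letter)
  (3) 'ng' (digraph)
  (4) 'l' (letter)
  (5) 'e' (letter)
Units from scan: 5
Final unit is 'e' after a consonant -> drop as silent (-1)
Sound units = 4 units


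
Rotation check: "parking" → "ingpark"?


Word: "parking", Candidate: "ingpark"
Method: check if candidate is substring of word+word
"parkingparking" contains "ingpark"? Yes
Is rotation = Yes


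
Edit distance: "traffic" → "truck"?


Word 1: "traffic" (length 7)
Word 2: "truck" (length 5)
One optimal edit sequence (insert/delete/substitute each cost 1):
  1. keep 't'
  2. keep 'r'
  3. delete 'a'  (+1)
  4. delete 'f'  (+1)
  5. substitute 'f' -> 'u'  (+1)
  6. substitute 'i' -> 'c'  (+1)
  7. substitute 'c' -> 'k'  (+1)
Total edit operations: 5
Edit distance = 5


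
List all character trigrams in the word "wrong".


Word: "wrong" (length 5)
Number of trigrams = 5 - 3 + 1 = 3
  Position 0: "wro"
  Position 1: "ron"
  Position 2: "ong"
Trigrams = "wro", "ron", "ong"


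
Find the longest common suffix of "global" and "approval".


Word 1: "global"
Word 2: "approval"
Comparing from end:
  Pos -1: 'l' == 'l'
  Pos -2: 'a' == 'a'
  Pos -3: 'b' != 'v' (stop)
LCS = "al" (length 2)


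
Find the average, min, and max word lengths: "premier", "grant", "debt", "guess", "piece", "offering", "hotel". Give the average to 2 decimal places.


Lengths: "premier"=7, "grant"=5, "debt"=4, "guess"=5, "piece"=5, "offering"=8, "hotel"=5
Sum = 39, Count = 7
Average = 39/7 = 5.57
= avg=5.57, min=4, max=8


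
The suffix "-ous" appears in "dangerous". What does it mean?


Suffix: -ous
Example: dangerous (danger + -ous)
Meaning = having quality of


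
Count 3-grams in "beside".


Word: "beside" (length 6)
Number of 3-grams = length - 3 + 1 = 6 - 3 + 1
= 4


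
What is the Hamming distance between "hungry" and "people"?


Comparing character by character (same length = 6):
  Pos 0: 'h' vs 'p' !=
  Pos 1: 'u' vs 'e' !=
  Pos 2: 'n' vs 'o' !=
  Pos 3: 'g' vs 'p' !=
  Pos 4: 'r' vs 'l' !=
  Pos 5: 'y' vs 'e' !=
Hamming distance = 6


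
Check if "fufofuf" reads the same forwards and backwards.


Word: "fufofuf"
Reversed: "fufofuf"
Forward == Backward? fufofuf == fufofuf
Palindrome = Yes


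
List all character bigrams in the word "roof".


Word: "roof" (length 4)
Number of bigrams = 4 - 2 + 1 = 3
  Position 0: "ro"
  Position 1: "oo"
  Position 2: "of"
Bigrams = "ro", "oo", "of"


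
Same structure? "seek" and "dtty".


Pattern of "seek": [0, 1, 1, 2]
Pattern of "dtty": [0, 1, 1, 2]
Patterns match
Same pattern = Yes


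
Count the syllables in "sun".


Word: "sun"
Syllable breakdown: sun
Counting: 1 part
= 1 syllable


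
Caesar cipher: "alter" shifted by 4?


Word: "alter"
Shift: 4
Each letter → (letter + shift) mod 26:
  'a' (0) + 4 = 4 → 'e'
  'l' (11) + 4 = 15 → 'p'
  't' (19) + 4 = 23 → 'x'
  'e' (4) + 4 = 8 → 'i'
  'r' (17) + 4 = 21 → 'v'
Result = "epxiv"


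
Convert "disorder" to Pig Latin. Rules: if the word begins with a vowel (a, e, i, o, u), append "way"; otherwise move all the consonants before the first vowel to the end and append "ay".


Word: "disorder"
Starts with consonant(s) → move to end, add 'ay'
Consonant cluster: "d"
Pig Latin = "isorderday"
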